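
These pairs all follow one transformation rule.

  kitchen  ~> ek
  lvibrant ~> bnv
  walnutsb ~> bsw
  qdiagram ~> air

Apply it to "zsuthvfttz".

htv

Looking at the pairs, the operation is to sort the characters into alphabetical order, then keep one character in every 3, starting at position 2 (positions 2nd, 5th, 8th, ...).
On "zsuthvfttz": the first step gives "fhstttuvzz", and the second then gives "htv".
(Check on "lvibrant": → "abilnrtv" → "bnv" ✓)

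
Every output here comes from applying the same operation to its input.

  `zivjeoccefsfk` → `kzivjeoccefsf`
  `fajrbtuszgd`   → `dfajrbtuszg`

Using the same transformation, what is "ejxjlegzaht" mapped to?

tejxjlegzah

Looking at the pairs, the operation is to move the last character to the front.
"ejxjlegzaht" → "tejxjlegzah".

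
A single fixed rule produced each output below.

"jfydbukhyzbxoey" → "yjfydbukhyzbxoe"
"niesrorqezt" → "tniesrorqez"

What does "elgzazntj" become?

The pattern: move the last character to the front.
"elgzazntj" → "jelgzaznt".

jelgzaznt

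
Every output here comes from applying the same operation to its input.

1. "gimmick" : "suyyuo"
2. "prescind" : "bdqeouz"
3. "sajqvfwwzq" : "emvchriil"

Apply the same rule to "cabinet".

The rule is to delete the last character, then shift every letter 12 places forward in the alphabet (wrapping around).
Applying that to "cabinet" gives "omnuzq".

omnuzq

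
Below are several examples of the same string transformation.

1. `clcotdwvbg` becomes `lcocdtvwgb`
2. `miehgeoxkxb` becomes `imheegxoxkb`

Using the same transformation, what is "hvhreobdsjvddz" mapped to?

The rule is to swap each adjacent pair of characters (1↔2, 3↔4, ...).
On "hvhreobdsjvddz" that produces "vhrhoedbjsdvzd".

vhrhoedbjsdvzd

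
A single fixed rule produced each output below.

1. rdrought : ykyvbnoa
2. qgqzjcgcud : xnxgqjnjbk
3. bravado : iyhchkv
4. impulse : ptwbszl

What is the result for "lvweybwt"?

The pattern: shift every letter 7 places forward in the alphabet (wrapping around).
Doing the same to "lvweybwt": "scdlfida".

scdlfida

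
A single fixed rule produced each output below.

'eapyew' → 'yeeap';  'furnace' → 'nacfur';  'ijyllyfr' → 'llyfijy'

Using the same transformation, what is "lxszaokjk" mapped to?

The pattern: delete the last character, then move the first 3 characters to the end (rotate left by 3).
For "lxszaokjk", step one produces "lxszaokj"; step two turns that into "zaokjlxs".

zaokjlxs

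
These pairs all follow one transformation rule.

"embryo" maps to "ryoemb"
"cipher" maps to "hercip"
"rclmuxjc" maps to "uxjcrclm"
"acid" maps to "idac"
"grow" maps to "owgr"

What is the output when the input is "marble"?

The pattern: swap the front and back halves of the string.
So "marble" becomes "blemar".

blemar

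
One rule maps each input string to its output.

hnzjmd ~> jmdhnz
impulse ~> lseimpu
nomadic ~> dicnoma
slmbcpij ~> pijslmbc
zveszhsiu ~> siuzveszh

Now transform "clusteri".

What's happening: move the last 3 characters to the front (rotate right by 3).
For "clusteri" the result is "ericlust".

ericlust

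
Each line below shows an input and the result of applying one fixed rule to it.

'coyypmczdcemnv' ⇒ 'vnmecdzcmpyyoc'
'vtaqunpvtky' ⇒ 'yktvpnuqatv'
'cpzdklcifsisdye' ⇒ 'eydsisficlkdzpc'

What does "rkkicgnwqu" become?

uqwngcikkr

The transformation: reverse the string.
On "rkkicgnwqu" that produces "uqwngcikkr".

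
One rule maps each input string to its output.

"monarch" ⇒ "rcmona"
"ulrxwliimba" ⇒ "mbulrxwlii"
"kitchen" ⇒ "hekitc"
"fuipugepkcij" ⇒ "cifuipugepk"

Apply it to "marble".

Looking at the pairs, the operation is to delete the last character, then move the last 2 characters to the front (rotate right by 2).
Working it through for "marble": intermediate "marbl", final "blmar".

blmar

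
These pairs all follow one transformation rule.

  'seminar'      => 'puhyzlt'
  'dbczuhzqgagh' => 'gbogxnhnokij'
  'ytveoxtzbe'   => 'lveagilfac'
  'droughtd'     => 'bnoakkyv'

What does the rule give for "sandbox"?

The rule is to move the first 3 characters to the end (rotate left by 3), then shift every letter 7 places forward in the alphabet (wrapping around).
Starting from "sandbox": after the first operation, "dboxsan"; after the second, "kivezhu".

kivezhu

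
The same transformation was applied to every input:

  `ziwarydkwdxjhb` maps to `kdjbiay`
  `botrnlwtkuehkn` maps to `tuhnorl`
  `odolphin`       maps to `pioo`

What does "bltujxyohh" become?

xohlu

Looking at the pairs, the operation is to swap the front and back halves of the string, then keep every other character starting from the first (positions 1st, 3rd, 5th, ...).
Working it through for "bltujxyohh": intermediate "xyohhbltuj", final "xohlu".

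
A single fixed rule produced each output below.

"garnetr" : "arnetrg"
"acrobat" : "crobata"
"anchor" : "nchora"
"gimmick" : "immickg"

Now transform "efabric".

The transformation: move the first character to the end.
For "efabric" the result is "fabrice".

fabrice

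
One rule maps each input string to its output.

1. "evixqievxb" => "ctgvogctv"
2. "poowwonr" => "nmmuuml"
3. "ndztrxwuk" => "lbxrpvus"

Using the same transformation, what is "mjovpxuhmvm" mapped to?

Each output is the input with this applied: shift every letter 2 places backward in the alphabet (wrapping around), then delete the last character.
Applying both steps to "mjovpxuhmvm": "khmtnvsfktk", then "khmtnvsfkt".
(Check on "evixqievxb": → "ctgvogctvz" → "ctgvogctv" ✓)

khmtnvsfkt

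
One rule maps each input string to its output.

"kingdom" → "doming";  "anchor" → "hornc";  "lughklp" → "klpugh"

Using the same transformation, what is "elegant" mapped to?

antleg

The pattern: delete the first character, then move the last 3 characters to the front (rotate right by 3).
Applying both steps to "elegant": "legant", then "antleg".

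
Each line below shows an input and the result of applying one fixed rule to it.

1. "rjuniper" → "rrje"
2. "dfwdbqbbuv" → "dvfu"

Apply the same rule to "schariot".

stco

The pattern: take characters alternately from the front and the back (1st, last, 2nd, 2nd-last, ...), then keep only the first 4 characters.
On "schariot": the first step gives "stcohiar", and the second then gives "stco".
(Check on "rjuniper": → "rrjeupni" → "rrje" ✓)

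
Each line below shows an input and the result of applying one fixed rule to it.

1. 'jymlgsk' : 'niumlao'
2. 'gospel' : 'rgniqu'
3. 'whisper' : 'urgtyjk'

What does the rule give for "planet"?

Rule — move the first 3 characters to the end (rotate left by 3), then shift every letter 2 places forward in the alphabet (wrapping around).
Applying both steps to "planet": "netpla", then "pgvrnc".

pgvrnc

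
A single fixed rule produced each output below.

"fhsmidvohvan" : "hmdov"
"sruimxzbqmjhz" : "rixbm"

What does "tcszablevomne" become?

The rule is to delete the last 2 characters, then keep every other character starting from the second (positions 2nd, 4th, 6th, ...).
"tcszablevomne" → "tcszablevom" → "czbeo".

czbeo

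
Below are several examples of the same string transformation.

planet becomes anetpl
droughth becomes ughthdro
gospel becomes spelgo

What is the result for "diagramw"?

gramwdia

The rule is to move the last character to the front, then swap the front and back halves of the string.
Applying both steps to "diagramw": "wdiagram", then "gramwdia".
(Check on "gospel": → "lgospe" → "spelgo" ✓)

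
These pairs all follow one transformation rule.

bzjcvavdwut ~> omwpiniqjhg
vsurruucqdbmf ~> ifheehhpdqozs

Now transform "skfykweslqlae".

fxslxjrfydynr

What's happening: shift every letter 13 places forward in the alphabet (wrapping around) — i.e. ROT13.
On "skfykweslqlae" that produces "fxslxjrfydynr".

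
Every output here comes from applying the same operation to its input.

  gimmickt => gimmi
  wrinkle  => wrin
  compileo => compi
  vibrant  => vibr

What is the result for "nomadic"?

noma

Rule — delete the last 3 characters.
Applying that to "nomadic" gives "noma".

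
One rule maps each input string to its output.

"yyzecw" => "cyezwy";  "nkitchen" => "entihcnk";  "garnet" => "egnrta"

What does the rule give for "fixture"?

eftxrui

Rule — swap each adjacent pair of characters (1↔2, 3↔4, ...), then swap the first and last characters.
Applying both steps to "fixture": "iftxrue", then "eftxrui".
(Check on "nkitchen": → "kntihcne" → "entihcnk" ✓)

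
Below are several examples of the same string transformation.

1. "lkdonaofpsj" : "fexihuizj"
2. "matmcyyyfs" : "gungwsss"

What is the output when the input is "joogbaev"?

What's happening: delete the last 2 characters, then shift every letter 6 places backward in the alphabet (wrapping around).
For "joogbaev", step one produces "joogba"; step two turns that into "diiavu".

diiavu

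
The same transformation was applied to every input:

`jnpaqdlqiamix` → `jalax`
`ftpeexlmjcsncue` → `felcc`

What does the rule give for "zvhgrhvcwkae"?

Rule — keep one character in every 3, starting at position 1 (positions 1st, 4th, 7th, ...).
For "zvhgrhvcwkae" the result is "zgvk".

zgvk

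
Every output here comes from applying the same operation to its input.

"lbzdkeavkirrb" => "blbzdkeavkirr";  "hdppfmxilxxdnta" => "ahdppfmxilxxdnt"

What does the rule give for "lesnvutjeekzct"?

Each output is the input with this applied: move the last character to the front.
On "lesnvutjeekzct" that produces "tlesnvutjeekzc".

tlesnvutjeekzc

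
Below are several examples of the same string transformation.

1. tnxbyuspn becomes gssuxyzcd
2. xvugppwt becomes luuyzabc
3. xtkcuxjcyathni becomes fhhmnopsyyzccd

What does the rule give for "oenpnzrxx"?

jsstuwcce

What's happening: sort the characters into alphabetical order, then shift every letter 5 places forward in the alphabet (wrapping around).
Applying both steps to "oenpnzrxx": "ennoprxxz", then "jsstuwcce".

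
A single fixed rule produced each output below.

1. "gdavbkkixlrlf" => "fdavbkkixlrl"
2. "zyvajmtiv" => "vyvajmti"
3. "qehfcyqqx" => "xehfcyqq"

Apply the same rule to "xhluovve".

ehluovv

The transformation: swap the first and last characters, then delete the last character.
For "xhluovve" the result is "ehluovv".
(Check on "qehfcyqqx": → "xehfcyqqq" → "xehfcyqq" ✓)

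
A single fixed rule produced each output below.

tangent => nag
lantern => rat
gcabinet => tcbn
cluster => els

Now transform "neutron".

What's happening: keep every other character starting from the second (positions 2nd, 4th, 6th, ...), then move the last character to the front.
Doing the same to "neutron": "oet".
(Check on "gcabinet": → "cbnt" → "tcbn" ✓)

oet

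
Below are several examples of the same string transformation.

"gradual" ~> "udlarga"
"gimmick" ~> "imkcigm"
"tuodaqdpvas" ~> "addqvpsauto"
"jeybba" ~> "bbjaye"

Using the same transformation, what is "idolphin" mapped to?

Rule — move the first 3 characters to the end (rotate left by 3), then swap each adjacent pair of characters (1↔2, 3↔4, ...).
For "idolphin" the result is "plihinod".

plihinod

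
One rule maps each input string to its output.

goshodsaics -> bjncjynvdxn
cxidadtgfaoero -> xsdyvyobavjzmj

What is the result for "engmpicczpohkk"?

zibhkdxxukjcff

The transformation: shift every letter 5 places backward in the alphabet (wrapping around).
"engmpicczpohkk" → "zibhkdxxukjcff".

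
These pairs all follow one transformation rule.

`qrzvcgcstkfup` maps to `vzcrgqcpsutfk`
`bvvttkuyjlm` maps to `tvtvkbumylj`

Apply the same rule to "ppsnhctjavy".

Looking at the pairs, the operation is to move the first 3 characters to the end (rotate left by 3), then take characters alternately from the front and the back (1st, last, 2nd, 2nd-last, ...).
For "ppsnhctjavy" the result is "nshpcptyjva".
(Check on "bvvttkuyjlm": → "ttkuyjlmbvv" → "tvtvkbumylj" ✓)

nshpcptyjva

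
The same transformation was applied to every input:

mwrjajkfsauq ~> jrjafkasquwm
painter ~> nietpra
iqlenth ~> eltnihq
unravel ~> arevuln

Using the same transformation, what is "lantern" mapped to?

tnrelna

Looking at the pairs, the operation is to move the first 2 characters to the end (rotate left by 2), then swap each adjacent pair of characters (1↔2, 3↔4, ...).
For "lantern", step one produces "nternla"; step two turns that into "tnrelna".
(Check on "painter": → "interpa" → "nietpra" ✓)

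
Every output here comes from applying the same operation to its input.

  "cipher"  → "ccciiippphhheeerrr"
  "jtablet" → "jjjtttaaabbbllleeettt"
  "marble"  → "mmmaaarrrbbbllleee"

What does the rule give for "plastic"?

The transformation: repeat every character 3 times.
So "plastic" becomes "ppplllaaassstttiiiccc".

ppplllaaassstttiiiccc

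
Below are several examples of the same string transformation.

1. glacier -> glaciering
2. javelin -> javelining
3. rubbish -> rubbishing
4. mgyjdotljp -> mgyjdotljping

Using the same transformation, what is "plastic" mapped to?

plasticing

The pattern: append "ing".
"plastic" → "plasticing".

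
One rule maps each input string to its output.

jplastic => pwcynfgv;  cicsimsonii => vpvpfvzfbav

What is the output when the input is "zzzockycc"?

In each case the input is transformed by: shift every letter 13 places forward in the alphabet (wrapping around) — i.e. ROT13, then move the last character to the front.
"zzzockycc" → "pmmmbpxlp".

pmmmbpxlp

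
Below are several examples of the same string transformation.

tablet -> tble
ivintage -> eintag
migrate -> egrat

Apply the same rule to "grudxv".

Looking at the pairs, the operation is to delete the first 2 characters, then move the last character to the front.
On "grudxv": the first step gives "udxv", and the second then gives "vudx".

vudx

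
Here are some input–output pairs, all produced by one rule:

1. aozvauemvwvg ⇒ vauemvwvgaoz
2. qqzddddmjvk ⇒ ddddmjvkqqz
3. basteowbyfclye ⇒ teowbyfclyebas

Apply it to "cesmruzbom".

Rule — move the first 3 characters to the end (rotate left by 3).
So "cesmruzbom" becomes "mruzbomces".

mruzbomces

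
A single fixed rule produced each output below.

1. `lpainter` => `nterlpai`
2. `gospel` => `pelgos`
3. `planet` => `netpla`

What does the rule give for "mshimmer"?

mmermshi

The pattern: swap the front and back halves of the string.
On "mshimmer" that produces "mmermshi".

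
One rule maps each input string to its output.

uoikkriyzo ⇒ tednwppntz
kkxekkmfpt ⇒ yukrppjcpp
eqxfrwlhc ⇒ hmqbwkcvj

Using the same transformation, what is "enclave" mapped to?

jafqhsj

The transformation: shift every letter 5 places forward in the alphabet (wrapping around), then reverse the string.
Working it through for "enclave": intermediate "jshqfaj", final "jafqhsj".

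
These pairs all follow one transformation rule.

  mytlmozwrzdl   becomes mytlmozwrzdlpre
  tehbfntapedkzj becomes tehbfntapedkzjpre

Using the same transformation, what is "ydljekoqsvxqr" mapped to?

The transformation: append "pre".
So "ydljekoqsvxqr" becomes "ydljekoqsvxqrpre".

ydljekoqsvxqrpre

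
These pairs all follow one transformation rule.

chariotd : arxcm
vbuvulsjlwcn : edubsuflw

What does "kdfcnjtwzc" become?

lwscfil

The transformation: delete the first 3 characters, then shift every letter 9 places forward in the alphabet (wrapping around).
Working it through for "kdfcnjtwzc": intermediate "cnjtwzc", final "lwscfil".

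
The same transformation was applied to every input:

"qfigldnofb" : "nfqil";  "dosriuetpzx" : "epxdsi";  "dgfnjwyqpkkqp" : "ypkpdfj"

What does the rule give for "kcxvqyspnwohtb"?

What's happening: keep every other character starting from the first (positions 1st, 3rd, 5th, ...), then move the first 3 characters to the end (rotate left by 3).
On "kcxvqyspnwohtb" that produces "snotkxq".

snotkxq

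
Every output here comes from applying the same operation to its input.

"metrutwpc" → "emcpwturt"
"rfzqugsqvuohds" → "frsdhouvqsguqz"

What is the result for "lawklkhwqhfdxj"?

Each output is the input with this applied: reverse the string, then move the last 2 characters to the front (rotate right by 2).
Starting from "lawklkhwqhfdxj": after the first operation, "jxdfhqwhklkwal"; after the second, "aljxdfhqwhklkw".

aljxdfhqwhklkw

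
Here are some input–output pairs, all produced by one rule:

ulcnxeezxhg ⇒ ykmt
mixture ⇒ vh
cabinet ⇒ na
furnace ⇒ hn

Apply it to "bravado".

The rule is to shift every letter 13 places forward in the alphabet (wrapping around) — i.e. ROT13, then keep one character in every 3, starting at position 2 (positions 2nd, 5th, 8th, ...).
For "bravado", step one produces "oeninqb"; step two turns that into "en".

en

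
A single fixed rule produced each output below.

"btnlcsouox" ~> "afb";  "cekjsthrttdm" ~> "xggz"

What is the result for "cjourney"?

ba

The pattern: keep one character in every 3, starting at position 3 (positions 3rd, 6th, 9th, ...), then shift every letter 13 places forward in the alphabet (wrapping around) — i.e. ROT13.
"cjourney" → "ba".
(Check on "cekjsthrttdm": → "kttm" → "xggz" ✓)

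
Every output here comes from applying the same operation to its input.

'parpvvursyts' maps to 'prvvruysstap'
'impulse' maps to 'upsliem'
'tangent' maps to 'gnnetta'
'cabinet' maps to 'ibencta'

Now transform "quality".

The rule is to move the first 2 characters to the end (rotate left by 2), then swap each adjacent pair of characters (1↔2, 3↔4, ...).
For "quality", step one produces "alityqu"; step two turns that into "latiqyu".

latiqyu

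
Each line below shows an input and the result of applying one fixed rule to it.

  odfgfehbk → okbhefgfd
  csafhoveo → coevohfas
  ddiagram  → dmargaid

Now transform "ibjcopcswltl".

The pattern: reverse the string, then move the last character to the front.
Applying both steps to "ibjcopcswltl": "ltlwscpocjbi", then "iltlwscpocjb".

iltlwscpocjb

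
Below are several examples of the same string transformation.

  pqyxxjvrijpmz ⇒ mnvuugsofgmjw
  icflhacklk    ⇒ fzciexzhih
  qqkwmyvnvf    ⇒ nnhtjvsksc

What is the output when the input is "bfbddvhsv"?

Each output is the input with this applied: shift every letter 3 places backward in the alphabet (wrapping around).
"bfbddvhsv" → "ycyaaseps".

ycyaaseps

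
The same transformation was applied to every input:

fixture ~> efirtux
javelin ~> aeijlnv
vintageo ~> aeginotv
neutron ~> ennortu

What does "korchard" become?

What's happening: sort the characters into alphabetical order.
For "korchard" the result is "acdhkorr".

acdhkorr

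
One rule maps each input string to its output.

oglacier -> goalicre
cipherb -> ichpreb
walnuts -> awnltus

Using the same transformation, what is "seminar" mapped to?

Each output is the input with this applied: swap each adjacent pair of characters (1↔2, 3↔4, ...).
So "seminar" becomes "esimanr".

esimanr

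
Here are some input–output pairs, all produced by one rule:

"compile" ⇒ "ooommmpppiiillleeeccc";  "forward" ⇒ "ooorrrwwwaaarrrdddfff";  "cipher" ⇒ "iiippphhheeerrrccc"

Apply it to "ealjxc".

The pattern: repeat every character 3 times, then move the first 3 characters to the end (rotate left by 3).
"ealjxc" → "eeeaaallljjjxxxccc" → "aaallljjjxxxccceee".

aaallljjjxxxccceee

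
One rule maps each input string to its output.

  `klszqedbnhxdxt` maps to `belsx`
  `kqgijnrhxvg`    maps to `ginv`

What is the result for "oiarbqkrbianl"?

What's happening: sort the characters into alphabetical order, then keep one character in every 3, starting at position 1 (positions 1st, 4th, 7th, ...).
For "oiarbqkrbianl", step one produces "aabbiiklnoqrr"; step two turns that into "abkor".

abkor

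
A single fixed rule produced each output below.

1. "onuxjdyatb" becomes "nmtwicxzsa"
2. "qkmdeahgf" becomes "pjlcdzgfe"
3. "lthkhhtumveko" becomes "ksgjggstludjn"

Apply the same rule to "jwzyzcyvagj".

ivyxybxuzfi

The pattern: shift every letter 1 place backward in the alphabet (wrapping around).
For "jwzyzcyvagj" the result is "ivyxybxuzfi".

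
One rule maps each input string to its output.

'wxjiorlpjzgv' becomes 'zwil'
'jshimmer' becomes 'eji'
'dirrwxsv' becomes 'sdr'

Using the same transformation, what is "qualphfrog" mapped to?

The transformation: keep one character in every 3, starting at position 1 (positions 1st, 4th, 7th, ...), then move the last character to the front.
Starting from "qualphfrog": after the first operation, "qlfg"; after the second, "gqlf".

gqlf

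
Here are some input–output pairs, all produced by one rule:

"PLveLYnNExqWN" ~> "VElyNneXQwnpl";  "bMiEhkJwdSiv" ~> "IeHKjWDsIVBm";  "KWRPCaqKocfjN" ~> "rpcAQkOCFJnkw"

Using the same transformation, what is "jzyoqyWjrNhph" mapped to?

Rule — flip the case of every letter, then move the first 2 characters to the end (rotate left by 2).
Doing the same to "jzyoqyWjrNhph": "YOQYwJRnHPHJZ".

YOQYwJRnHPHJZ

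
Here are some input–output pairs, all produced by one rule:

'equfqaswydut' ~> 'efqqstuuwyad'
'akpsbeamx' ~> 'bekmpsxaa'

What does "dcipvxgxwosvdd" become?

The rule is to sort the characters into alphabetical order, then move the first 2 characters to the end (rotate left by 2).
Starting from "dcipvxgxwosvdd": after the first operation, "cdddgiopsvvwxx"; after the second, "ddgiopsvvwxxcd".

ddgiopsvvwxxcd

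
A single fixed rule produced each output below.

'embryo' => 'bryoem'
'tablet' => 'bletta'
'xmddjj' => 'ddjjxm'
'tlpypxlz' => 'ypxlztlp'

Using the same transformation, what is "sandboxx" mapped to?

dboxxsan

What's happening: swap the front and back halves of the string, then move the last character to the front.
On "sandboxx": the first step gives "boxxsand", and the second then gives "dboxxsan".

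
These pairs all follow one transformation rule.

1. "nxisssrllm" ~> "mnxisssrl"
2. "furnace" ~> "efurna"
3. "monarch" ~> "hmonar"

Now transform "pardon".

npard

The pattern: move the last character to the front, then delete the last character.
On "pardon": the first step gives "npardo", and the second then gives "npard".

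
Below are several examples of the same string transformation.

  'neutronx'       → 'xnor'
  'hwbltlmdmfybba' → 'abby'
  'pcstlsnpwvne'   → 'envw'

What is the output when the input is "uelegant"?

tnag

Rule — reverse the string, then keep only the first 4 characters.
Applying both steps to "uelegant": "tnageleu", then "tnag".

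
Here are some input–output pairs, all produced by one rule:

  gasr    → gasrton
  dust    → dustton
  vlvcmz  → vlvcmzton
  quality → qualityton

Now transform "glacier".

glacierton

Rule — append "ton".
So "glacier" becomes "glacierton".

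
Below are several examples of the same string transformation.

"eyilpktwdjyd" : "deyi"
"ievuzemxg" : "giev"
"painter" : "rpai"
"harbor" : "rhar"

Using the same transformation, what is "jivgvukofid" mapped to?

What's happening: move the last character to the front, then keep only the first 4 characters.
Starting from "jivgvukofid": after the first operation, "djivgvukofi"; after the second, "djiv".
(Check on "eyilpktwdjyd": → "deyilpktwdjy" → "deyi" ✓)

djiv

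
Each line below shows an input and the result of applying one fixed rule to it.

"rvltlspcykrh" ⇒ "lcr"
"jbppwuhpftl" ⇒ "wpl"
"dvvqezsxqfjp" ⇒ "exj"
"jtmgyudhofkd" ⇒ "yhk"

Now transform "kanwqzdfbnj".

qfj

The pattern: delete the first 3 characters, then keep one character in every 3, starting at position 2 (positions 2nd, 5th, 8th, ...).
Applying both steps to "kanwqzdfbnj": "wqzdfbnj", then "qfj".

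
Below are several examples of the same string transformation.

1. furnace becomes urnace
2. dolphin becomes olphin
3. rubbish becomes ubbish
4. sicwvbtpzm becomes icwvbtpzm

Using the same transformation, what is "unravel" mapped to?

What's happening: delete the first character.
For "unravel" the result is "nravel".

nravel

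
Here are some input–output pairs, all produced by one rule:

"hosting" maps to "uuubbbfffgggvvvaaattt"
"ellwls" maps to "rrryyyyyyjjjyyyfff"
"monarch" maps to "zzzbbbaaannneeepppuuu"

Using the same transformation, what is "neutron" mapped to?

aaarrrhhhgggeeebbbaaa

Each output is the input with this applied: shift every letter 13 places forward in the alphabet (wrapping around) — i.e. ROT13, then repeat every character 3 times.
For "neutron", step one produces "arhgeba"; step two turns that into "aaarrrhhhgggeeebbbaaa".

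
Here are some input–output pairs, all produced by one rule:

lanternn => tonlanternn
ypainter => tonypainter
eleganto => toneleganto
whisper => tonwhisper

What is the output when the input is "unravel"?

tonunravel

The pattern: prepend "ton".
Applying that to "unravel" gives "tonunravel".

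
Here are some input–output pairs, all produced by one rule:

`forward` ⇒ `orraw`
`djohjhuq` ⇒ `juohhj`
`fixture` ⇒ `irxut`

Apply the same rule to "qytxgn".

The rule is to take characters alternately from the front and the back (1st, last, 2nd, 2nd-last, ...), then delete the first 2 characters.
"qytxgn" → "qnygtx" → "ygtx".
(Check on "fixture": → "feirxut" → "irxut" ✓)

ygtx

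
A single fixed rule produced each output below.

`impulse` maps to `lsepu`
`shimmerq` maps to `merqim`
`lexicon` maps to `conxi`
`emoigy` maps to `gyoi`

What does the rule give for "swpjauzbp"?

auzbppj

Looking at the pairs, the operation is to delete the first 2 characters, then move the first 2 characters to the end (rotate left by 2).
Starting from "swpjauzbp": after the first operation, "pjauzbp"; after the second, "auzbppj".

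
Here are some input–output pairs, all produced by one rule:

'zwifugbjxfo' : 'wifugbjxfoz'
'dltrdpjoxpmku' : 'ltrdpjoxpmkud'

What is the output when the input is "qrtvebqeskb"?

Rule — move the first character to the end.
So "qrtvebqeskb" becomes "rtvebqeskbq".

rtvebqeskbq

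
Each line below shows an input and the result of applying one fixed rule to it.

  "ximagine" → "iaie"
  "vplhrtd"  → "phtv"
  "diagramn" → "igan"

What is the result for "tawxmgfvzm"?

axgvm

Rule — move the first character to the end, then keep every other character starting from the first (positions 1st, 3rd, 5th, ...).
Starting from "tawxmgfvzm": after the first operation, "awxmgfvzmt"; after the second, "axgvm".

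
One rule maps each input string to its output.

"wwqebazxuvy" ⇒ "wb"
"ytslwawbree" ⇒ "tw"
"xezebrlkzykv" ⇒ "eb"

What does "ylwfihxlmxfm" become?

li

In each case the input is transformed by: keep one character in every 3, starting at position 2 (positions 2nd, 5th, 8th, ...), then keep only the first 2 characters.
So "ylwfihxlmxfm" becomes "li".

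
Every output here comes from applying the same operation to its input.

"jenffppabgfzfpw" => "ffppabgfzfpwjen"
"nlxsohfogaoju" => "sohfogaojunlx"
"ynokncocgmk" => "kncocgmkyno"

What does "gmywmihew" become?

wmihewgmy

The rule is to move the first 3 characters to the end (rotate left by 3).
"gmywmihew" → "wmihewgmy".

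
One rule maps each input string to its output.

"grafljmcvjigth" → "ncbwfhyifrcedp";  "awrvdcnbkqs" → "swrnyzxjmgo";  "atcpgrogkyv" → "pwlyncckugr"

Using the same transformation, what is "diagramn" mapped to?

In each case the input is transformed by: swap each adjacent pair of characters (1↔2, 3↔4, ...), then shift every letter 4 places backward in the alphabet (wrapping around).
On "diagramn" that produces "ezcwwnji".
(Check on "awrvdcnbkqs": → "wavrcdbnqks" → "swrnyzxjmgo" ✓)

ezcwwnji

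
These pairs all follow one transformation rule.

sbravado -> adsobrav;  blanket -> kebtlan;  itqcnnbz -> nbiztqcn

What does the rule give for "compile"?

ilceomp

Looking at the pairs, the operation is to swap the first and last characters, then move the last 3 characters to the front (rotate right by 3).
Starting from "compile": after the first operation, "eompilc"; after the second, "ilceomp".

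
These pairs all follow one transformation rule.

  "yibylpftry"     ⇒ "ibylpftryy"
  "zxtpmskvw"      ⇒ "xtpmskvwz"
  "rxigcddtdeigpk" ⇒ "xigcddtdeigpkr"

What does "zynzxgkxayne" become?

ynzxgkxaynez

In each case the input is transformed by: move the first character to the end.
"zynzxgkxayne" → "ynzxgkxaynez".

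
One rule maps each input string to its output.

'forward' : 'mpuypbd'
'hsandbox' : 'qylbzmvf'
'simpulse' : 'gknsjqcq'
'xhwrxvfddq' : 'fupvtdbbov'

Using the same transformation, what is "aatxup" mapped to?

yrvsny

Looking at the pairs, the operation is to move the first character to the end, then shift every letter 2 places backward in the alphabet (wrapping around).
Starting from "aatxup": after the first operation, "atxupa"; after the second, "yrvsny".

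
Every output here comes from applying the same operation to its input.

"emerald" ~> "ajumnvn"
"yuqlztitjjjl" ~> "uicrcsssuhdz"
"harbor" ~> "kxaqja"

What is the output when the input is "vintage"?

cjpnerw

The pattern: shift every letter 9 places forward in the alphabet (wrapping around), then move the first 3 characters to the end (rotate left by 3).
Working it through for "vintage": intermediate "erwcjpn", final "cjpnerw".
(Check on "harbor": → "qjakxa" → "kxaqja" ✓)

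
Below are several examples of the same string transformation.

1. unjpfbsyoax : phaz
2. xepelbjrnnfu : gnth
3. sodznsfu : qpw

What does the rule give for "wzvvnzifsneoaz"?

Each output is the input with this applied: keep one character in every 3, starting at position 2 (positions 2nd, 5th, 8th, ...), then shift every letter 2 places forward in the alphabet (wrapping around).
Starting from "wzvvnzifsneoaz": after the first operation, "znfez"; after the second, "bphgb".
(Check on "xepelbjrnnfu": → "elrf" → "gnth" ✓)

bphgb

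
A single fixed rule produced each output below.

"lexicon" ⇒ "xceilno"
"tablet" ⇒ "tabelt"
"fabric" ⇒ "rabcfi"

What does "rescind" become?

scdeinr

Each output is the input with this applied: sort the characters into alphabetical order, then move the last character to the front.
Starting from "rescind": after the first operation, "cdeinrs"; after the second, "scdeinr".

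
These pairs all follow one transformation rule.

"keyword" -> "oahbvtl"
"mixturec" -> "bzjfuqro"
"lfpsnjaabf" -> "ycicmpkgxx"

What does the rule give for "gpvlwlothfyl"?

What's happening: shift every letter 3 places backward in the alphabet (wrapping around), then move the last 2 characters to the front (rotate right by 2).
For "gpvlwlothfyl" the result is "vidmsitilqec".

vidmsitilqec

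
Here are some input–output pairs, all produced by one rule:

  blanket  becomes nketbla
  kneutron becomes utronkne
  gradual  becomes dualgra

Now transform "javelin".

elinjav

Looking at the pairs, the operation is to move the first 3 characters to the end (rotate left by 3).
Doing the same to "javelin": "elinjav".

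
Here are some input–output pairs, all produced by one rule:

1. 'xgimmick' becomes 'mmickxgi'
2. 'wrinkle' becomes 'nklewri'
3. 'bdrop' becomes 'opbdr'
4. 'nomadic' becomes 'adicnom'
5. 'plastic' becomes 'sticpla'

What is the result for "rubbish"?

Each output is the input with this applied: move the first 3 characters to the end (rotate left by 3).
Applying that to "rubbish" gives "bishrub".

bishrub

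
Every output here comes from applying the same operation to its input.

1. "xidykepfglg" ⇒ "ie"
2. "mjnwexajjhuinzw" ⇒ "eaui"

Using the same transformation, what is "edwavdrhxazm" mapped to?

The transformation: keep only the vowels.
Applying that to "edwavdrhxazm" gives "eaa".

eaa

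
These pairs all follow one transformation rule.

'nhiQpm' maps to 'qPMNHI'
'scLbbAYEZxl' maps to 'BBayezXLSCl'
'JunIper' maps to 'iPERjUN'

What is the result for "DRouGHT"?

The pattern: move the first 3 characters to the end (rotate left by 3), then flip the case of every letter.
On "DRouGHT": the first step gives "uGHTDRo", and the second then gives "UghtdrO".

UghtdrO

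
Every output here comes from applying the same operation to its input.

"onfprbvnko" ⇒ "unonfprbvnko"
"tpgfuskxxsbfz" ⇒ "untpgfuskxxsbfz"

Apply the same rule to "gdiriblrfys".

The transformation: prepend "un".
So "gdiriblrfys" becomes "ungdiriblrfys".

ungdiriblrfys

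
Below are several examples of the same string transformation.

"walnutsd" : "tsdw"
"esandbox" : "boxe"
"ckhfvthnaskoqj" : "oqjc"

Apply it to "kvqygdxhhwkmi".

kmik

Rule — move the last 3 characters to the front (rotate right by 3), then keep only the first 4 characters.
Starting from "kvqygdxhhwkmi": after the first operation, "kmikvqygdxhhw"; after the second, "kmik".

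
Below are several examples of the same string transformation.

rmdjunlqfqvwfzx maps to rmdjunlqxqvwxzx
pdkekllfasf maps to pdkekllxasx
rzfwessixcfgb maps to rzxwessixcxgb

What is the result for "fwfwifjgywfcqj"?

xwxwixjgywxcqj

The pattern: replace every "f" with "x".
"fwfwifjgywfcqj" → "xwxwixjgywxcqj".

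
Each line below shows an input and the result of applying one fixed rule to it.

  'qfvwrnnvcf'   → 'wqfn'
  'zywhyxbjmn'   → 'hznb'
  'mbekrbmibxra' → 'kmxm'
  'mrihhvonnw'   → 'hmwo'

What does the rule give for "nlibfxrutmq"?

Each output is the input with this applied: keep one character in every 3, starting at position 1 (positions 1st, 4th, 7th, ...), then swap each adjacent pair of characters (1↔2, 3↔4, ...).
Working it through for "nlibfxrutmq": intermediate "nbrm", final "bnmr".

bnmr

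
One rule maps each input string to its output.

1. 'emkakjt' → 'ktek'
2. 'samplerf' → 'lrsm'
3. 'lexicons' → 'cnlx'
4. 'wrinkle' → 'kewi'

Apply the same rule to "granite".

The rule is to keep every other character starting from the first (positions 1st, 3rd, 5th, ...), then move the first 2 characters to the end (rotate left by 2).
For "granite", step one produces "gaie"; step two turns that into "iega".

iega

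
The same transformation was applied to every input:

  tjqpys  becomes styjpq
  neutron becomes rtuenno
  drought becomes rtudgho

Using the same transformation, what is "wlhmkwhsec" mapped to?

The transformation: sort the characters into alphabetical order, then move the last 3 characters to the front (rotate right by 3).
For "wlhmkwhsec" the result is "swwcehhklm".

swwcehhklm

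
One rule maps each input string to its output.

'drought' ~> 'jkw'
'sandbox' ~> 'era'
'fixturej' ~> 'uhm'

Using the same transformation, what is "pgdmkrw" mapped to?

The transformation: shift every letter 3 places forward in the alphabet (wrapping around), then keep only the last 3 characters.
Working it through for "pgdmkrw": intermediate "sjgpnuz", final "nuz".

nuz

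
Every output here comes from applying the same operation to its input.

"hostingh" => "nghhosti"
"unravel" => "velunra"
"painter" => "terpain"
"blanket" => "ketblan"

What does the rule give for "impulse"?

In each case the input is transformed by: move the last 3 characters to the front (rotate right by 3).
For "impulse" the result is "lseimpu".

lseimpu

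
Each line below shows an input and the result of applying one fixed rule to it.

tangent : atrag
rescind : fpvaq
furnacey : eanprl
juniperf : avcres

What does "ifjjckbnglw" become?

Each output is the input with this applied: delete the first 2 characters, then shift every letter 13 places forward in the alphabet (wrapping around) — i.e. ROT13.
For "ifjjckbnglw" the result is "wwpxoatyj".
(Check on "furnacey": → "rnacey" → "eanprl" ✓)

wwpxoatyj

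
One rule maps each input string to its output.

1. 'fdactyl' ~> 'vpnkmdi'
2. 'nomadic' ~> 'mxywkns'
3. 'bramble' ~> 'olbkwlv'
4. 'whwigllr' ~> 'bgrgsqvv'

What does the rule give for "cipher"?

The rule is to move the last character to the front, then shift every letter 10 places forward in the alphabet (wrapping around).
Working it through for "cipher": intermediate "rciphe", final "bmszro".
(Check on "bramble": → "ebrambl" → "olbkwlv" ✓)

bmszro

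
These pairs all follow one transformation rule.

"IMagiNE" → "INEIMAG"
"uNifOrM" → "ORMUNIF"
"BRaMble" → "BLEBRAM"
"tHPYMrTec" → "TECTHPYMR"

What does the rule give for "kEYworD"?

The transformation: move the last 3 characters to the front (rotate right by 3), then convert every letter to uppercase.
Working it through for "kEYworD": intermediate "orDkEYw", final "ORDKEYW".

ORDKEYW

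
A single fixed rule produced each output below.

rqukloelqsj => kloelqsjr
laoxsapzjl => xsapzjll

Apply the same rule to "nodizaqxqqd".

The rule is to move the first character to the end, then delete the first 2 characters.
On "nodizaqxqqd": the first step gives "odizaqxqqdn", and the second then gives "izaqxqqdn".

izaqxqqdn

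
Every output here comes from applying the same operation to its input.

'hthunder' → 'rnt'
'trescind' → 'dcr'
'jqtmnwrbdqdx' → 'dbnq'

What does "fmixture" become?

etm

Looking at the pairs, the operation is to keep one character in every 3, starting at position 2 (positions 2nd, 5th, 8th, ...), then reverse the string.
On "fmixture": the first step gives "mte", and the second then gives "etm".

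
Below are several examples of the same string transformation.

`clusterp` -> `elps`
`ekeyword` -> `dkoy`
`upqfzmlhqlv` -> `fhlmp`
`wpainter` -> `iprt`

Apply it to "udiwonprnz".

dnrwz

Each output is the input with this applied: keep every other character starting from the second (positions 2nd, 4th, 6th, ...), then sort the characters into alphabetical order.
On "udiwonprnz": the first step gives "dwnrz", and the second then gives "dnrwz".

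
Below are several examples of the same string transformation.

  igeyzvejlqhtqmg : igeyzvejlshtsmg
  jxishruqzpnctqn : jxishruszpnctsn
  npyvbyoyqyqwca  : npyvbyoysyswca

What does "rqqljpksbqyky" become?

The pattern: replace every "q" with "s".
So "rqqljpksbqyky" becomes "rssljpksbsyky".

rssljpksbsyky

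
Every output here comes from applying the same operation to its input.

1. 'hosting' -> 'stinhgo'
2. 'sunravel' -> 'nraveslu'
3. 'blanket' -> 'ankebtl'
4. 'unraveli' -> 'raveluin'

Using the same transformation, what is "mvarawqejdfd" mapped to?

The pattern: swap the first and last characters, then move the first 2 characters to the end (rotate left by 2).
Applying both steps to "mvarawqejdfd": "dvarawqejdfm", then "arawqejdfmdv".

arawqejdfmdv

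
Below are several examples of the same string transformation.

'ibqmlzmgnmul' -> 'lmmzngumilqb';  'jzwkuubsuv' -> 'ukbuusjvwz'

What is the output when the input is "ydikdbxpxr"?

The pattern: move the first 3 characters to the end (rotate left by 3), then swap each adjacent pair of characters (1↔2, 3↔4, ...).
On "ydikdbxpxr": the first step gives "kdbxpxrydi", and the second then gives "dkxbxpyrid".

dkxbxpyrid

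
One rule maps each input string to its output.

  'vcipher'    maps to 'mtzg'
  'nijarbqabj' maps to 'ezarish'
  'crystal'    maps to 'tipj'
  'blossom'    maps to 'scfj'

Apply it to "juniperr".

Each output is the input with this applied: shift every letter 9 places backward in the alphabet (wrapping around), then delete the last 3 characters.
For "juniperr" the result is "alezg".

alezg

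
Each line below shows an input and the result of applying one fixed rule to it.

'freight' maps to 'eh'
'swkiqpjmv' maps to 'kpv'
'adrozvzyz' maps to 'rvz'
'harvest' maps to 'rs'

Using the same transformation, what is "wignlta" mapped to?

The rule is to keep one character in every 3, starting at position 3 (positions 3rd, 6th, 9th, ...).
Doing the same to "wignlta": "gt".

gt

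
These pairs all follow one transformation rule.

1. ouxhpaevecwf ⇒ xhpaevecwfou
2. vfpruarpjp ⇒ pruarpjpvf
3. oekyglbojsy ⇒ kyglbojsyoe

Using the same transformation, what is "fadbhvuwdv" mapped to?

Each output is the input with this applied: move the first 2 characters to the end (rotate left by 2).
Doing the same to "fadbhvuwdv": "dbhvuwdvfa".

dbhvuwdvfa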